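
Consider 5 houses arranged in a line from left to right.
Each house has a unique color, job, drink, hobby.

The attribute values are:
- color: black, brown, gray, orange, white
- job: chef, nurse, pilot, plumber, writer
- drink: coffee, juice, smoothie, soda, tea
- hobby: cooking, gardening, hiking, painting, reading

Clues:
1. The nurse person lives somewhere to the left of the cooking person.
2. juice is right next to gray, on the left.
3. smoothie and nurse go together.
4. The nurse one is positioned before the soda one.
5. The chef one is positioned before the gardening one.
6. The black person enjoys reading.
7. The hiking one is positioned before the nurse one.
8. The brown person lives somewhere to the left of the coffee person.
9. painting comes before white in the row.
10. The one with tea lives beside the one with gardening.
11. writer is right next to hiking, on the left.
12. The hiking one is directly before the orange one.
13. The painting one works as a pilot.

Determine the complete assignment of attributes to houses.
Solution:

House | Color | Job | Drink | Hobby
-----------------------------------
  1   | black | writer | juice | reading
  2   | gray | chef | tea | hiking
  3   | orange | nurse | smoothie | gardening
  4   | brown | pilot | soda | painting
  5   | white | plumber | coffee | cooking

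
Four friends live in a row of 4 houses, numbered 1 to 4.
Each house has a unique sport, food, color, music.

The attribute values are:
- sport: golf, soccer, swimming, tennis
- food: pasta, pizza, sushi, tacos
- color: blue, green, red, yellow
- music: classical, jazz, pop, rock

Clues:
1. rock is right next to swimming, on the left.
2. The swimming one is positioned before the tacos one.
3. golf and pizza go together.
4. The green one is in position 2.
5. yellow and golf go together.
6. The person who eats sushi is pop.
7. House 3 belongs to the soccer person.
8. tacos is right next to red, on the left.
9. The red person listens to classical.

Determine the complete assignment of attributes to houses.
Solution:

House | Sport | Food | Color | Music
------------------------------------
  1   | golf | pizza | yellow | rock
  2   | swimming | sushi | green | pop
  3   | soccer | tacos | blue | jazz
  4   | tennis | pasta | red | classical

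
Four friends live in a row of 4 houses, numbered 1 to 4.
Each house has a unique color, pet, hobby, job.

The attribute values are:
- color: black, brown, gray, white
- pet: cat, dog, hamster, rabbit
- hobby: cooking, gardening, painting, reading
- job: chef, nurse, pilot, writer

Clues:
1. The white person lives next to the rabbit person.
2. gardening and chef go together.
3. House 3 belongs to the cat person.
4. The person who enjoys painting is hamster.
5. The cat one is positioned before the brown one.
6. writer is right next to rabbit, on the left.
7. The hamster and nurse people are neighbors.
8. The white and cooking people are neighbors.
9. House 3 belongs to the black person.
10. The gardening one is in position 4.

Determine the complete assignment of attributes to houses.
Solution:

House | Color | Pet | Hobby | Job
---------------------------------
  1   | white | hamster | painting | writer
  2   | gray | rabbit | cooking | nurse
  3   | black | cat | reading | pilot
  4   | brown | dog | gardening | chef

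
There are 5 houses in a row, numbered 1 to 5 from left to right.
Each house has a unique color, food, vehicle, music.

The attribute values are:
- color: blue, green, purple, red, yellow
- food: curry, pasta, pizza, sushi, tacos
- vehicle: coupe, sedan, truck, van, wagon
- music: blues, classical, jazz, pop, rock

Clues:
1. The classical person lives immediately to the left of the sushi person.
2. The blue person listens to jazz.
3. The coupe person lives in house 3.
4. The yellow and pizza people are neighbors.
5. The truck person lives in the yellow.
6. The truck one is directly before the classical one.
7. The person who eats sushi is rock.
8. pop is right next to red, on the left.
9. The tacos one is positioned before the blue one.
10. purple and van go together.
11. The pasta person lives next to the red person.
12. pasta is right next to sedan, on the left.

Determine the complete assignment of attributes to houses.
Solution:

House | Color | Food | Vehicle | Music
--------------------------------------
  1   | yellow | pasta | truck | pop
  2   | red | pizza | sedan | classical
  3   | green | sushi | coupe | rock
  4   | purple | tacos | van | blues
  5   | blue | curry | wagon | jazz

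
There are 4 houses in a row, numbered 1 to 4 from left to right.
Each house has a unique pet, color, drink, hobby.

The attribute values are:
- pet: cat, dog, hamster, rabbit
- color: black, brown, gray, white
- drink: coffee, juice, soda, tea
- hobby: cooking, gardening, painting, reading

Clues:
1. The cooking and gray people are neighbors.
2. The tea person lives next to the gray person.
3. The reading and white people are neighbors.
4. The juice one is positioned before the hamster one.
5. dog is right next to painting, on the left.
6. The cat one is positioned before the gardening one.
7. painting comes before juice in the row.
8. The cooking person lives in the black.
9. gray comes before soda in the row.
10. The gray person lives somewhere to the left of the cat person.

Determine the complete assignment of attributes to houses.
Solution:

House | Pet | Color | Drink | Hobby
-----------------------------------
  1   | dog | black | tea | cooking
  2   | rabbit | gray | coffee | painting
  3   | cat | brown | juice | reading
  4   | hamster | white | soda | gardening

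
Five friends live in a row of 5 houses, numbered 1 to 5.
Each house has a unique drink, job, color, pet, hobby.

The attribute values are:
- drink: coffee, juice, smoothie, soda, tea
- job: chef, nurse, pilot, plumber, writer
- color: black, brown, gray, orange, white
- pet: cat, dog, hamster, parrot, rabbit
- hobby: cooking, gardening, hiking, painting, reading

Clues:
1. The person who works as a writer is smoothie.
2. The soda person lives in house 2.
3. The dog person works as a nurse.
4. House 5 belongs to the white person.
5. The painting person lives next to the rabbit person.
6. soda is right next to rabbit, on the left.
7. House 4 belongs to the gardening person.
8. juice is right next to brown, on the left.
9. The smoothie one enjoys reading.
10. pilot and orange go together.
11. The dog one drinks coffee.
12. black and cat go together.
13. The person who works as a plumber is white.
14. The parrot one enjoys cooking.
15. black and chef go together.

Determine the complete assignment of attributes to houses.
Solution:

House | Drink | Job | Color | Pet | Hobby
-----------------------------------------
  1   | smoothie | writer | gray | hamster | reading
  2   | soda | chef | black | cat | painting
  3   | juice | pilot | orange | rabbit | hiking
  4   | coffee | nurse | brown | dog | gardening
  5   | tea | plumber | white | parrot | cooking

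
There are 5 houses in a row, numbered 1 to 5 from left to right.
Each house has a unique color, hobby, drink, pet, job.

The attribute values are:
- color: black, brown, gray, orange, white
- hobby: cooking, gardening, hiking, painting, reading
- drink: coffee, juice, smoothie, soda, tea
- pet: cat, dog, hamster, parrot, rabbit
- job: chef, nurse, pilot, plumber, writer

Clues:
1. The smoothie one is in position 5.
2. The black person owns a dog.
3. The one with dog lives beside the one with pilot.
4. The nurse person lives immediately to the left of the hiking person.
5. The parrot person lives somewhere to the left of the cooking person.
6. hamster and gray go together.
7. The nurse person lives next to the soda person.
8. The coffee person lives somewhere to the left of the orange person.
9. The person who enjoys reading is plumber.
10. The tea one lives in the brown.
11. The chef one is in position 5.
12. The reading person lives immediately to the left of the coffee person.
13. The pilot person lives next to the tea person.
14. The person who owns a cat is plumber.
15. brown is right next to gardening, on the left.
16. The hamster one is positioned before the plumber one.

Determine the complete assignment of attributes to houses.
Solution:

House | Color | Hobby | Drink | Pet | Job
-----------------------------------------
  1   | black | painting | juice | dog | nurse
  2   | gray | hiking | soda | hamster | pilot
  3   | brown | reading | tea | cat | plumber
  4   | white | gardening | coffee | parrot | writer
  5   | orange | cooking | smoothie | rabbit | chef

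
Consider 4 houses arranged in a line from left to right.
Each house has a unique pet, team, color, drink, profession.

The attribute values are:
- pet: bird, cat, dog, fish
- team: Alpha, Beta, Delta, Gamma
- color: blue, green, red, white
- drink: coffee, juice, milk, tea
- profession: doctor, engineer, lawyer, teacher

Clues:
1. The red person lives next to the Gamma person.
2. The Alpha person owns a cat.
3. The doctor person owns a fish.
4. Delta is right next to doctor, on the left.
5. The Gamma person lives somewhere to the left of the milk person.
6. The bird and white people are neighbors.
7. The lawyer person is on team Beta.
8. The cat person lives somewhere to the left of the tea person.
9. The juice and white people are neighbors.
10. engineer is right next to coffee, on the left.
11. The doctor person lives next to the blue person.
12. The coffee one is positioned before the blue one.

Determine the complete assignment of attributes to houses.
Solution:

House | Pet | Team | Color | Drink | Profession
-----------------------------------------------
  1   | bird | Delta | red | juice | engineer
  2   | fish | Gamma | white | coffee | doctor
  3   | cat | Alpha | blue | milk | teacher
  4   | dog | Beta | green | tea | lawyer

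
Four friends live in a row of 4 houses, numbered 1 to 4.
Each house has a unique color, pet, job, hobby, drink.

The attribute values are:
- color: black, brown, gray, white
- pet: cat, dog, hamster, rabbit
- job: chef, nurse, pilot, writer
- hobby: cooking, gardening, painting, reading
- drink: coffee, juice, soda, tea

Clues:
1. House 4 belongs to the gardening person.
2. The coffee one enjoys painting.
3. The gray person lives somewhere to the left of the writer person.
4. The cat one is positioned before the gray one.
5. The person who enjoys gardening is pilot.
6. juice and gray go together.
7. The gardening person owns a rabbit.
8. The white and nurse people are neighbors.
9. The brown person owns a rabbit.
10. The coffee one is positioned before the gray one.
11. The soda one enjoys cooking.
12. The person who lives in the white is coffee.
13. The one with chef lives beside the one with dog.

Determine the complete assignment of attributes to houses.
Solution:

House | Color | Pet | Job | Hobby | Drink
-----------------------------------------
  1   | white | cat | chef | painting | coffee
  2   | gray | dog | nurse | reading | juice
  3   | black | hamster | writer | cooking | soda
  4   | brown | rabbit | pilot | gardening | tea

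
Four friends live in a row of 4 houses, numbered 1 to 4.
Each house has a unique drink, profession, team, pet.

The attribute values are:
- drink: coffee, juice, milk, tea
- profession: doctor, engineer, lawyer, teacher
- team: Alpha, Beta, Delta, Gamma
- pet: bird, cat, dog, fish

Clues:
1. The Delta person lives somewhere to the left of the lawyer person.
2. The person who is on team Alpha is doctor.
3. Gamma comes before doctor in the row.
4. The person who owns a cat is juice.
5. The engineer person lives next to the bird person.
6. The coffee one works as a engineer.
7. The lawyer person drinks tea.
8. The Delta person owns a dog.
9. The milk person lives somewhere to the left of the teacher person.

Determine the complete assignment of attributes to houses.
Solution:

House | Drink | Profession | Team | Pet
---------------------------------------
  1   | coffee | engineer | Delta | dog
  2   | tea | lawyer | Gamma | bird
  3   | milk | doctor | Alpha | fish
  4   | juice | teacher | Beta | cat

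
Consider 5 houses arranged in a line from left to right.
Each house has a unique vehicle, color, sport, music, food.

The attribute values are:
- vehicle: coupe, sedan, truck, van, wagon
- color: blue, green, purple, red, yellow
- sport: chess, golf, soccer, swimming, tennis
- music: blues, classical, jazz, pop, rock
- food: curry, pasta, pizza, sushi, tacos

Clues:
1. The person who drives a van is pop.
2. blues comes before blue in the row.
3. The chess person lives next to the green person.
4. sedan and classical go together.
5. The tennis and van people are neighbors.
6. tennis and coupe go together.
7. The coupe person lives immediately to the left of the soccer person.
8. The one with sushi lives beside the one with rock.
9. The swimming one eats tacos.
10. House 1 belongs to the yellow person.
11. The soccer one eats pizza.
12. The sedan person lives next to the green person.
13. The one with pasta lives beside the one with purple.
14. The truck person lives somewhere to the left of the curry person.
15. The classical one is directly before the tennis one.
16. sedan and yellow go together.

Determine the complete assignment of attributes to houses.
Solution:

House | Vehicle | Color | Sport | Music | Food
----------------------------------------------
  1   | sedan | yellow | chess | classical | sushi
  2   | coupe | green | tennis | rock | pasta
  3   | van | purple | soccer | pop | pizza
  4   | truck | red | swimming | blues | tacos
  5   | wagon | blue | golf | jazz | curry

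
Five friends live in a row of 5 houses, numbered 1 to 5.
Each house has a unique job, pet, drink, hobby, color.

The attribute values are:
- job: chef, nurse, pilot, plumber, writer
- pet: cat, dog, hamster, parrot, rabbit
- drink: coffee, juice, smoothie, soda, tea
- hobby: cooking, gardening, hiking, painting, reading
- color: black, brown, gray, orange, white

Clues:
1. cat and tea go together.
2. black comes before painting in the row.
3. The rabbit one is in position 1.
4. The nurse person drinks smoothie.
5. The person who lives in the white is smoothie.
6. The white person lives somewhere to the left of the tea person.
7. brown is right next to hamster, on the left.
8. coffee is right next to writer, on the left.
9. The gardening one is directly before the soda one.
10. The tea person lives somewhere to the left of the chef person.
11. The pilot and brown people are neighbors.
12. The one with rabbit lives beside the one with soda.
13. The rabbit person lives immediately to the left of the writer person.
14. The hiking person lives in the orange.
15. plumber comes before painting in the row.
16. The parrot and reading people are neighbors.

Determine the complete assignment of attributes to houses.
Solution:

House | Job | Pet | Drink | Hobby | Color
-----------------------------------------
  1   | pilot | rabbit | coffee | gardening | black
  2   | writer | parrot | soda | cooking | brown
  3   | nurse | hamster | smoothie | reading | white
  4   | plumber | cat | tea | hiking | orange
  5   | chef | dog | juice | painting | gray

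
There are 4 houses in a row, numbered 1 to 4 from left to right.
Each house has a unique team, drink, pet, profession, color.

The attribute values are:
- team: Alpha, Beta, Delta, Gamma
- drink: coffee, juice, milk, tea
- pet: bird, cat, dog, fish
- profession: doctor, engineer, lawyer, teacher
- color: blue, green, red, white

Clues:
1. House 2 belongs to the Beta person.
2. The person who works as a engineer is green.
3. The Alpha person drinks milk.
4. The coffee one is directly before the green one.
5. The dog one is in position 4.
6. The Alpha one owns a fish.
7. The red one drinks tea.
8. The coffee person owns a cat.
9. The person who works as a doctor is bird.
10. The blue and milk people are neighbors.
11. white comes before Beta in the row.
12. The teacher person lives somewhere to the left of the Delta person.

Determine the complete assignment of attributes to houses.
Solution:

House | Team | Drink | Pet | Profession | Color
-----------------------------------------------
  1   | Gamma | juice | bird | doctor | white
  2   | Beta | coffee | cat | teacher | blue
  3   | Alpha | milk | fish | engineer | green
  4   | Delta | tea | dog | lawyer | red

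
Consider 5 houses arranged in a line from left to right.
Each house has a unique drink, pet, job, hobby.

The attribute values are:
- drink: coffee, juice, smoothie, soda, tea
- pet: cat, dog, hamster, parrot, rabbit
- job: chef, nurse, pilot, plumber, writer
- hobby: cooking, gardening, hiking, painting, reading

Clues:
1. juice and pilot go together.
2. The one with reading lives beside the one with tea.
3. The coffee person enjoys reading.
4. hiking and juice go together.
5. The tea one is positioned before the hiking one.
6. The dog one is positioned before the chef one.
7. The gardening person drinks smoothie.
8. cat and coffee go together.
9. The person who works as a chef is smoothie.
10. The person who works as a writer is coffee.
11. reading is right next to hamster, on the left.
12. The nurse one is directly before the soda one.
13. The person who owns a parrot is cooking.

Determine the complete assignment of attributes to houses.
Solution:

House | Drink | Pet | Job | Hobby
---------------------------------
  1   | coffee | cat | writer | reading
  2   | tea | hamster | nurse | painting
  3   | soda | parrot | plumber | cooking
  4   | juice | dog | pilot | hiking
  5   | smoothie | rabbit | chef | gardening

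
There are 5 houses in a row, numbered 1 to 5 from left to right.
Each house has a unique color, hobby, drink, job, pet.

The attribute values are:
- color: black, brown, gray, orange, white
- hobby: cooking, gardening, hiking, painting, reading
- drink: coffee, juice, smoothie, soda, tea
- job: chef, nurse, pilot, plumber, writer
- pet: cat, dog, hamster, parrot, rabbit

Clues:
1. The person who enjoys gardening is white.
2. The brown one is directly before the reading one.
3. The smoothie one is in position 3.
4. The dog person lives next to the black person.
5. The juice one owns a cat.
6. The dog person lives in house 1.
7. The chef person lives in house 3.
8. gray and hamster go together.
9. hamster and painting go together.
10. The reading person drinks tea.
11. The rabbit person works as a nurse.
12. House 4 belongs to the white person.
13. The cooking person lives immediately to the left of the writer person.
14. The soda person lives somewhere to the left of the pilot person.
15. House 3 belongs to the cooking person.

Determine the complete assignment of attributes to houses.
Solution:

House | Color | Hobby | Drink | Job | Pet
-----------------------------------------
  1   | brown | hiking | soda | plumber | dog
  2   | black | reading | tea | nurse | rabbit
  3   | orange | cooking | smoothie | chef | parrot
  4   | white | gardening | juice | writer | cat
  5   | gray | painting | coffee | pilot | hamster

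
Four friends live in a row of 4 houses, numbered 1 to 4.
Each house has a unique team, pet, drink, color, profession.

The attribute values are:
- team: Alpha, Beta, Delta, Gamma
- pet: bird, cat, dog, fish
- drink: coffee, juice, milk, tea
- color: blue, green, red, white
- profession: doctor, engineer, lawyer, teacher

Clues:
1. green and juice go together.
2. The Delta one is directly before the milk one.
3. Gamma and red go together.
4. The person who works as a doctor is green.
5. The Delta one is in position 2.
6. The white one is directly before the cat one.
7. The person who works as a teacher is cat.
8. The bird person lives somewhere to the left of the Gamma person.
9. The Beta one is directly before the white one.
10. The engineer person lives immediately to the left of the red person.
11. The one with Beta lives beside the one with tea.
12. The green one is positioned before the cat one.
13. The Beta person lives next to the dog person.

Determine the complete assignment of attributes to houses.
Solution:

House | Team | Pet | Drink | Color | Profession
-----------------------------------------------
  1   | Beta | bird | juice | green | doctor
  2   | Delta | dog | tea | white | engineer
  3   | Gamma | cat | milk | red | teacher
  4   | Alpha | fish | coffee | blue | lawyer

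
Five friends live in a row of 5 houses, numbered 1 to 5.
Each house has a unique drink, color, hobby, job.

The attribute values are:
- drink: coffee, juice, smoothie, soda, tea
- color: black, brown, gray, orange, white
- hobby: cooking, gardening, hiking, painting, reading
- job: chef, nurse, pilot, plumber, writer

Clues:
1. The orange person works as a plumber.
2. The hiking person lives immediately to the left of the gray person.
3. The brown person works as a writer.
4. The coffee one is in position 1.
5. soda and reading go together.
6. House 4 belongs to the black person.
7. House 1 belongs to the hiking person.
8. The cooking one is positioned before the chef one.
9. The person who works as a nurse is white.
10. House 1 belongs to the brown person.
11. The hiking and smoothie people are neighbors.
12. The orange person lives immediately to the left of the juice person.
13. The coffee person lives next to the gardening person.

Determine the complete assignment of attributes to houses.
Solution:

House | Drink | Color | Hobby | Job
-----------------------------------
  1   | coffee | brown | hiking | writer
  2   | smoothie | gray | gardening | pilot
  3   | tea | orange | cooking | plumber
  4   | juice | black | painting | chef
  5   | soda | white | reading | nurse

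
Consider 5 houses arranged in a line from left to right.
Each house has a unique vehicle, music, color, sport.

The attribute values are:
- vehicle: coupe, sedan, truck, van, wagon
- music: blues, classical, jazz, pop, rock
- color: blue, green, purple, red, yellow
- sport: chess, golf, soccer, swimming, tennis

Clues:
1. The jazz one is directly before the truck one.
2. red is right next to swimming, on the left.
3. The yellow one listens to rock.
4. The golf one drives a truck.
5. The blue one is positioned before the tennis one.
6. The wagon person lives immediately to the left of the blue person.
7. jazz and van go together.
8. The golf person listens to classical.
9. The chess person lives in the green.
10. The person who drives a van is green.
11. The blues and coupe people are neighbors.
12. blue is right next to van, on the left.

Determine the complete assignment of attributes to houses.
Solution:

House | Vehicle | Music | Color | Sport
---------------------------------------
  1   | wagon | blues | red | soccer
  2   | coupe | pop | blue | swimming
  3   | van | jazz | green | chess
  4   | truck | classical | purple | golf
  5   | sedan | rock | yellow | tennis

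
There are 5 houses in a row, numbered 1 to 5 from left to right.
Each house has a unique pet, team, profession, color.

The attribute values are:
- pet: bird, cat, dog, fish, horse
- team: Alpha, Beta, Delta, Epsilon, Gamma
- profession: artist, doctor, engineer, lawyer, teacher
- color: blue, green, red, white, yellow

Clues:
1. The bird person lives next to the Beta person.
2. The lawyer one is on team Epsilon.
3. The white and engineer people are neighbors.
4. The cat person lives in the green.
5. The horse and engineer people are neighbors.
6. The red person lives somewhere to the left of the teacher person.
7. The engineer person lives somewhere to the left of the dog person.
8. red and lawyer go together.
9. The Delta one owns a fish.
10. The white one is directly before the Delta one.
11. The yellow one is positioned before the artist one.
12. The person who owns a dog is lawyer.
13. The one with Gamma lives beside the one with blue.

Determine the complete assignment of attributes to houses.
Solution:

House | Pet | Team | Profession | Color
---------------------------------------
  1   | horse | Gamma | doctor | white
  2   | fish | Delta | engineer | blue
  3   | dog | Epsilon | lawyer | red
  4   | bird | Alpha | teacher | yellow
  5   | cat | Beta | artist | green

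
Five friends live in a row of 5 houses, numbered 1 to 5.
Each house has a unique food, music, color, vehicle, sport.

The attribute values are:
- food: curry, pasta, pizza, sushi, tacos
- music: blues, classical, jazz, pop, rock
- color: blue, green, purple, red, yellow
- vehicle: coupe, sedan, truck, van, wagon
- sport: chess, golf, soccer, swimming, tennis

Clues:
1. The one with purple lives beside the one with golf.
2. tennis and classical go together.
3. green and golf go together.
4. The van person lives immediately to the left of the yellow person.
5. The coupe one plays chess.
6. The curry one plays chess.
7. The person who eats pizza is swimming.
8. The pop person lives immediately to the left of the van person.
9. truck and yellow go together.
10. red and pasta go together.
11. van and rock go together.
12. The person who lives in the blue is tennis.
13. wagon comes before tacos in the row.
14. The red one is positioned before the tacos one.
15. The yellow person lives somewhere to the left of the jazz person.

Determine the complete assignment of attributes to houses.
Solution:

House | Food | Music | Color | Vehicle | Sport
----------------------------------------------
  1   | curry | pop | purple | coupe | chess
  2   | sushi | rock | green | van | golf
  3   | pizza | blues | yellow | truck | swimming
  4   | pasta | jazz | red | wagon | soccer
  5   | tacos | classical | blue | sedan | tennis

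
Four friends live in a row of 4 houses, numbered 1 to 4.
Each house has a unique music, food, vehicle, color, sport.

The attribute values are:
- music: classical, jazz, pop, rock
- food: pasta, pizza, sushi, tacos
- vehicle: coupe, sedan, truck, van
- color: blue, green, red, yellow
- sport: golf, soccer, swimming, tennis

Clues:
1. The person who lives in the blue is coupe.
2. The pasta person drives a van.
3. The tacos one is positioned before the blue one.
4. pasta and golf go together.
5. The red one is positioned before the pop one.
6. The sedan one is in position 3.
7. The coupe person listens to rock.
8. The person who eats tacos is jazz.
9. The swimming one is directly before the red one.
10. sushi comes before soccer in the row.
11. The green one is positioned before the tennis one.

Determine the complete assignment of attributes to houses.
Solution:

House | Music | Food | Vehicle | Color | Sport
----------------------------------------------
  1   | jazz | tacos | truck | green | swimming
  2   | classical | pasta | van | red | golf
  3   | pop | sushi | sedan | yellow | tennis
  4   | rock | pizza | coupe | blue | soccer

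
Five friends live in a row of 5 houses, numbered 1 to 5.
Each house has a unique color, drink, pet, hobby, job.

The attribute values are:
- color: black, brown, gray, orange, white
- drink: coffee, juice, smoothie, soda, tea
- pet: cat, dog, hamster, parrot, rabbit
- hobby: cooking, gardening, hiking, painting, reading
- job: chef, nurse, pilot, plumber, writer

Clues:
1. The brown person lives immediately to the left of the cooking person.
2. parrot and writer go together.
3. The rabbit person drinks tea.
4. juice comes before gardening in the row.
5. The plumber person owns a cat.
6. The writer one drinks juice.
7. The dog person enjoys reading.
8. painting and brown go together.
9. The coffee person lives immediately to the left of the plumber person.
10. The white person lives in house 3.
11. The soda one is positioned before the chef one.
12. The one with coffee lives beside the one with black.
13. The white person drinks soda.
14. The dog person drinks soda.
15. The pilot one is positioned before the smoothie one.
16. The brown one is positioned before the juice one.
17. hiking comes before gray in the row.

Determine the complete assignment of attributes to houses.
Solution:

House | Color | Drink | Pet | Hobby | Job
-----------------------------------------
  1   | brown | coffee | hamster | painting | pilot
  2   | black | smoothie | cat | cooking | plumber
  3   | white | soda | dog | reading | nurse
  4   | orange | juice | parrot | hiking | writer
  5   | gray | tea | rabbit | gardening | chef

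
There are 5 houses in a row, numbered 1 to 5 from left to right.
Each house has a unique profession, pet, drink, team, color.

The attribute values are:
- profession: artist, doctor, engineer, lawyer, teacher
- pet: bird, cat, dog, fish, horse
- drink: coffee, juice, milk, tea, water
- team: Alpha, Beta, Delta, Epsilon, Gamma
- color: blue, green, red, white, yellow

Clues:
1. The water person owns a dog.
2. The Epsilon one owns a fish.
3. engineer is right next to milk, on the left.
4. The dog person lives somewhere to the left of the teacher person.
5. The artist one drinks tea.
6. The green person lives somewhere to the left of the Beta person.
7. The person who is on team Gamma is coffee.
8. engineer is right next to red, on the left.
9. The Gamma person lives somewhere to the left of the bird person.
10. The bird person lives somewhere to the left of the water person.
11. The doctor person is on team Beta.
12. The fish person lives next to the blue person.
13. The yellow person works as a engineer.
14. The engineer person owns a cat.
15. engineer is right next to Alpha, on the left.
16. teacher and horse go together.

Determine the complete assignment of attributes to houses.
Solution:

House | Profession | Pet | Drink | Team | Color
-----------------------------------------------
  1   | engineer | cat | coffee | Gamma | yellow
  2   | lawyer | bird | milk | Alpha | red
  3   | artist | fish | tea | Epsilon | green
  4   | doctor | dog | water | Beta | blue
  5   | teacher | horse | juice | Delta | white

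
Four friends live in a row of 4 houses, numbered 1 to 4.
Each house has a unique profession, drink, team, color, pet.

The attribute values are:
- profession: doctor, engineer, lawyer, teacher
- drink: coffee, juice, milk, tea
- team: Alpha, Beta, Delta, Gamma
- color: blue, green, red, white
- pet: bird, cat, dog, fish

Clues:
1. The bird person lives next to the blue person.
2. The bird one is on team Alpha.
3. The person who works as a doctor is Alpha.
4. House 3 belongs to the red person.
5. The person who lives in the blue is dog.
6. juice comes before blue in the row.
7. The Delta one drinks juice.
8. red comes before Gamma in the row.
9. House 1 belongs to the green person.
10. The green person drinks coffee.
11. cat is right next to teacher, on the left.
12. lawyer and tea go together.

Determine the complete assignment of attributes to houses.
Solution:

House | Profession | Drink | Team | Color | Pet
-----------------------------------------------
  1   | engineer | coffee | Beta | green | cat
  2   | teacher | juice | Delta | white | fish
  3   | doctor | milk | Alpha | red | bird
  4   | lawyer | tea | Gamma | blue | dog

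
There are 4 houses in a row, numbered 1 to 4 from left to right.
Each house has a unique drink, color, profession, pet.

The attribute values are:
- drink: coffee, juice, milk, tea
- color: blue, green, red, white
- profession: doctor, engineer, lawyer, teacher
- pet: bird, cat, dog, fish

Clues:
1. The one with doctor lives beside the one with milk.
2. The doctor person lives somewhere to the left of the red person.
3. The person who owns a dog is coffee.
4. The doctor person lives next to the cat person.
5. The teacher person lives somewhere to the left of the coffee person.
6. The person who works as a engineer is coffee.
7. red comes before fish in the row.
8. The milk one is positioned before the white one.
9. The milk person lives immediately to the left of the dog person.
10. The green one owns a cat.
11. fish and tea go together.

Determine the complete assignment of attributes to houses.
Solution:

House | Drink | Color | Profession | Pet
----------------------------------------
  1   | juice | blue | doctor | bird
  2   | milk | green | teacher | cat
  3   | coffee | red | engineer | dog
  4   | tea | white | lawyer | fish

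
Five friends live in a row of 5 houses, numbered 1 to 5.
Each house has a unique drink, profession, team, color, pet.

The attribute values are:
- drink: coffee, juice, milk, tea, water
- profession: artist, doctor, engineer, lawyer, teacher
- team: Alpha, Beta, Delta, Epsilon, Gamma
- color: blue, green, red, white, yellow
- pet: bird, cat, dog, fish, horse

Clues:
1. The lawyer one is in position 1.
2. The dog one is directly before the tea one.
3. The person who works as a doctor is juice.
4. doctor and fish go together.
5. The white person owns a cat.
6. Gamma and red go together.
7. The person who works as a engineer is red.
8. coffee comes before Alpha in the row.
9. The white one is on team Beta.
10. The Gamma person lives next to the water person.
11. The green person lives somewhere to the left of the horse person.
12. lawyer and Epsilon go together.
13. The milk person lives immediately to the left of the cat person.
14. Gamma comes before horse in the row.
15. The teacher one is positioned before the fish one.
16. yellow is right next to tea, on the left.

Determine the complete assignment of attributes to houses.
Solution:

House | Drink | Profession | Team | Color | Pet
-----------------------------------------------
  1   | milk | lawyer | Epsilon | yellow | dog
  2   | tea | teacher | Beta | white | cat
  3   | juice | doctor | Delta | green | fish
  4   | coffee | engineer | Gamma | red | bird
  5   | water | artist | Alpha | blue | horse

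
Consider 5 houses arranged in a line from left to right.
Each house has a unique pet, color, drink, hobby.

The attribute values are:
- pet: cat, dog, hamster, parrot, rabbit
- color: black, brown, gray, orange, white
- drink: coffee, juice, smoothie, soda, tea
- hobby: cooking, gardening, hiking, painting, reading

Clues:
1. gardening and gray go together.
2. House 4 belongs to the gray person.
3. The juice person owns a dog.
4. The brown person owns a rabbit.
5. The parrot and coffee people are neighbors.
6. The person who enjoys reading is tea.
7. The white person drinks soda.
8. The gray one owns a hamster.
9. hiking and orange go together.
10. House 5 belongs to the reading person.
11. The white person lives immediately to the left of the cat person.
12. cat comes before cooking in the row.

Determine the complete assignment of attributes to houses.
Solution:

House | Pet | Color | Drink | Hobby
-----------------------------------
  1   | parrot | white | soda | painting
  2   | cat | orange | coffee | hiking
  3   | dog | black | juice | cooking
  4   | hamster | gray | smoothie | gardening
  5   | rabbit | brown | tea | reading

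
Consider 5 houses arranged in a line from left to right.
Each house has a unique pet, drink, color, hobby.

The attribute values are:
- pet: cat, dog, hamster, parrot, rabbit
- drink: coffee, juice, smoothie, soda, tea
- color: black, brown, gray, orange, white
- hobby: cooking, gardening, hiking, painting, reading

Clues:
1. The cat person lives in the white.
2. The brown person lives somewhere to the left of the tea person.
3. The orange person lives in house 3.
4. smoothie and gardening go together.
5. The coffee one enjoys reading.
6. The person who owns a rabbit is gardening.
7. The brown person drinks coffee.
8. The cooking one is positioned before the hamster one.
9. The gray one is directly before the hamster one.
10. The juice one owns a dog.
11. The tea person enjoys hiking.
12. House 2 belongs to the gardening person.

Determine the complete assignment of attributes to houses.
Solution:

House | Pet | Drink | Color | Hobby
-----------------------------------
  1   | dog | juice | black | cooking
  2   | rabbit | smoothie | gray | gardening
  3   | hamster | soda | orange | painting
  4   | parrot | coffee | brown | reading
  5   | cat | tea | white | hiking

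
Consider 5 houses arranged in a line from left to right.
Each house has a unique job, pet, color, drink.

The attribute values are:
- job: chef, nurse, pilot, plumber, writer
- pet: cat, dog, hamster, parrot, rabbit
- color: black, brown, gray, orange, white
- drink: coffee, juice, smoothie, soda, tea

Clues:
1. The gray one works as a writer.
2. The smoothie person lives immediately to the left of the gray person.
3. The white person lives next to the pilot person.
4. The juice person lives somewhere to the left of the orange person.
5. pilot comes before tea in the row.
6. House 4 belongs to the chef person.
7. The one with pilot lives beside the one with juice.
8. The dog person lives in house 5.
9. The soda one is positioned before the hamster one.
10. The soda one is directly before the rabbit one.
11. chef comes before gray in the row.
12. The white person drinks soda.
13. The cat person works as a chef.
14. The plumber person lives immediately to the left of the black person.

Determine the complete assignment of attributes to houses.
Solution:

House | Job | Pet | Color | Drink
---------------------------------
  1   | plumber | parrot | white | soda
  2   | pilot | rabbit | black | coffee
  3   | nurse | hamster | brown | juice
  4   | chef | cat | orange | smoothie
  5   | writer | dog | gray | tea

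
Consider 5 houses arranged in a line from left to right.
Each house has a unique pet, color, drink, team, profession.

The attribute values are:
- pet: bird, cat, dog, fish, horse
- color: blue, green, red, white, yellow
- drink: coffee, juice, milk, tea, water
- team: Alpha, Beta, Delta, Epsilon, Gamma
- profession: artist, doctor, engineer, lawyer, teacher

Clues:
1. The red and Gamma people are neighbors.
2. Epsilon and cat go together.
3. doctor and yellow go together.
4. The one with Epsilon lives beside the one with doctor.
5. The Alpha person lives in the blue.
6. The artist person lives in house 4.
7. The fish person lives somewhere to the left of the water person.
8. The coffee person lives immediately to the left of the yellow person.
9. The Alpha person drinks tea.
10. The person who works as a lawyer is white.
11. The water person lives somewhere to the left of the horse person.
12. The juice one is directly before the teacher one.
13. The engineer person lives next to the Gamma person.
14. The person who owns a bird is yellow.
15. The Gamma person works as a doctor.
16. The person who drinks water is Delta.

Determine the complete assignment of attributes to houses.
Solution:

House | Pet | Color | Drink | Team | Profession
-----------------------------------------------
  1   | cat | red | coffee | Epsilon | engineer
  2   | bird | yellow | juice | Gamma | doctor
  3   | fish | blue | tea | Alpha | teacher
  4   | dog | green | water | Delta | artist
  5   | horse | white | milk | Beta | lawyer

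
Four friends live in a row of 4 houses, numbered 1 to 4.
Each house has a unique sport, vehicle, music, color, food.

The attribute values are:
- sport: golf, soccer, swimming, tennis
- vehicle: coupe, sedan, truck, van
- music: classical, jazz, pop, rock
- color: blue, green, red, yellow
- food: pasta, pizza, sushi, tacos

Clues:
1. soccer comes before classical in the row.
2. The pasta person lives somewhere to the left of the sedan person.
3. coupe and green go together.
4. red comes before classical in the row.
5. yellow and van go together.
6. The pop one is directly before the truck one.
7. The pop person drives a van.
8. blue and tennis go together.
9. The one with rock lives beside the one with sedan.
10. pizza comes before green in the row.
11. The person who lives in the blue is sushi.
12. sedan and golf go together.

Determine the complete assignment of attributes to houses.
Solution:

House | Sport | Vehicle | Music | Color | Food
----------------------------------------------
  1   | soccer | van | pop | yellow | pasta
  2   | tennis | truck | rock | blue | sushi
  3   | golf | sedan | jazz | red | pizza
  4   | swimming | coupe | classical | green | tacos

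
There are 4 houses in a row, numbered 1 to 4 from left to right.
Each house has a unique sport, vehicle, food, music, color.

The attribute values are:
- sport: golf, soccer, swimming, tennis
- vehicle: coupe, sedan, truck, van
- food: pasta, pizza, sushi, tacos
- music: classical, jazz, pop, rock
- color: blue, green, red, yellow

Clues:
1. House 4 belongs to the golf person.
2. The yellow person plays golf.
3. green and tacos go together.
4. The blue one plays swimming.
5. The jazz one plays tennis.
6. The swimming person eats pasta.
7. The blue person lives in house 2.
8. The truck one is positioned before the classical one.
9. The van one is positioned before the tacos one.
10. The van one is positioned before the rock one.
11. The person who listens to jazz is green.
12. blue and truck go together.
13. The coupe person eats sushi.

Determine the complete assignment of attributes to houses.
Solution:

House | Sport | Vehicle | Food | Music | Color
----------------------------------------------
  1   | soccer | van | pizza | pop | red
  2   | swimming | truck | pasta | rock | blue
  3   | tennis | sedan | tacos | jazz | green
  4   | golf | coupe | sushi | classical | yellow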